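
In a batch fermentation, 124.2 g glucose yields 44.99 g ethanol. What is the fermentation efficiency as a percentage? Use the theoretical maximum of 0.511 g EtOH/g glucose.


Fermentation efficiency = (actual / (0.511 * glucose)) * 100
= (44.99 / (0.511 * 124.2)) * 100
= 70.8881%

70.8881%


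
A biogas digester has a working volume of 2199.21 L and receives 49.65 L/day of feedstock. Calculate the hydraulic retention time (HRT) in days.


HRT = V / Q
= 2199.21 / 49.65
= 44.2943 days

44.2943 days


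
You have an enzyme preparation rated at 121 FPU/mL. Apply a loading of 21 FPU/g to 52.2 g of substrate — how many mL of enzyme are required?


V = dosage * m_sub / activity
V = 21 * 52.2 / 121
V = 9.0595 mL

9.0595 mL


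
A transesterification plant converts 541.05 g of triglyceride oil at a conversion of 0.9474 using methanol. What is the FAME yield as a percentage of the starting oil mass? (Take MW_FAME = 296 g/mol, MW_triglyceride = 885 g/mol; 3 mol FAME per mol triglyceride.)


m_FAME = oil * conv * (3 * 296 / 885) = oil * conv * (888/885)
= 541.05 * 0.9474 * 888 / 885
= 514.3284 g
Y = m_FAME / oil * 100 = conv * (888/885) * 100
= 0.9474 * 888 / 885 * 100
= 95.06%

95.06%


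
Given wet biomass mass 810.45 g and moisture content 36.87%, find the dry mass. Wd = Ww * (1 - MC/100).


Wd = Ww * (1 - MC/100)
= 810.45 * (1 - 36.87/100)
= 511.6371 g

511.6371 g


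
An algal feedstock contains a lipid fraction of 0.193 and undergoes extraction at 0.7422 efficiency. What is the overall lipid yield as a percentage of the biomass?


Y = lipid_content * extraction_eff * 100
= 0.193 * 0.7422 * 100
= 14.3245%

14.3245%


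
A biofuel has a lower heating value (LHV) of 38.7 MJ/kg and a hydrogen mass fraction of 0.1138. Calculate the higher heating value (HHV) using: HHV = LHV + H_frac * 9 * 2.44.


HHV = LHV + H_frac * 9 * 2.44
= 38.7 + 0.1138 * 9 * 2.44
= 41.1990 MJ/kg

41.1990 MJ/kg


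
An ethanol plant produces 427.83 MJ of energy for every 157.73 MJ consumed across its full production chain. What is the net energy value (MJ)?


NEV = E_out - E_in
= 427.83 - 157.73
= 270.1000 MJ

270.1000 MJ


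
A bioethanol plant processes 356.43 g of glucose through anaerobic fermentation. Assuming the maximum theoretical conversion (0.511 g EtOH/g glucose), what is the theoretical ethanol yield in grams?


Theoretical ethanol yield: m_EtOH = 0.511 * m_glucose
m_EtOH = 0.511 * 356.43 = 182.1357 g

182.1357 g


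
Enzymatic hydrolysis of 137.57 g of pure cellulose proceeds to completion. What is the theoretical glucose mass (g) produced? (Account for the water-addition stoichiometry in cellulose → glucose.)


glucose = cellulose * 180/162
= 137.57 * 180/162
= 152.8556 g

152.8556 g


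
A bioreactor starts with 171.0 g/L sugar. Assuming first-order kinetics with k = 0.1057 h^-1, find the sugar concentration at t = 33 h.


S = S0 * exp(-k * t)
S = 171.0 * exp(-0.1057 * 33)
S = 5.2256 g/L

5.2256 g/L


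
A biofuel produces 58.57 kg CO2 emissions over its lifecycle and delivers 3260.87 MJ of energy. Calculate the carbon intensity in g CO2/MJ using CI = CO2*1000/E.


CI = CO2 * 1000 / E
= 58.57 * 1000 / 3260.87
= 17.9615 g CO2/MJ

17.9615 g CO2/MJ


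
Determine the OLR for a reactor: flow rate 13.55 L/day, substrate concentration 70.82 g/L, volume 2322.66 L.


OLR = Q * S / V
= 13.55 * 70.82 / 2322.66
= 0.4132 g/L/day

0.4132 g/L/day


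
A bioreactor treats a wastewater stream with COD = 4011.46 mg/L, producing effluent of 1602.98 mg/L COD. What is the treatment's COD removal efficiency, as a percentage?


eta = (COD_in - COD_out) / COD_in * 100
= (4011.46 - 1602.98) / 4011.46 * 100
= 60.0400%

60.0400%


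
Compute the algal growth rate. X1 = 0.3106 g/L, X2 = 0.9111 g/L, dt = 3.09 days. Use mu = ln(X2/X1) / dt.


mu = ln(X2/X1) / dt
= ln(0.9111/0.3106) / 3.09
= 0.3483 per day

0.3483 per day


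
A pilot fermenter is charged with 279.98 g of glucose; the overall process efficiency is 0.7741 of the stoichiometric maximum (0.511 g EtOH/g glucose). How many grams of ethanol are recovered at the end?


Actual ethanol: m = 0.511 * 279.98 * 0.7741
m = 110.7503 g

110.7503 g


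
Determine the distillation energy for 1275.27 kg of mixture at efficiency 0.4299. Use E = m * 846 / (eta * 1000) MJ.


E = m * 846 / (eta * 1000)
= 1275.27 * 846 / (0.4299 * 1000)
= 2509.6032 MJ

2509.6032 MJ


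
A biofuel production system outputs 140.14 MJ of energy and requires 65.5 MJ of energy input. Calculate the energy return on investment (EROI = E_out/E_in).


EROI = E_out / E_in
= 140.14 / 65.5
= 2.1395

2.1395


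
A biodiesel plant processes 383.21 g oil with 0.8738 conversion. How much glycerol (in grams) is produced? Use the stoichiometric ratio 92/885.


glycerol = oil * conv * (92/885)
= 383.21 * 0.8738 * 92 / 885
= 34.8092 g

34.8092 g


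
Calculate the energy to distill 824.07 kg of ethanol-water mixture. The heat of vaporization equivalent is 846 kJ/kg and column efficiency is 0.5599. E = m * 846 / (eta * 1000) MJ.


E = m * 846 / (eta * 1000)
= 824.07 * 846 / (0.5599 * 1000)
= 1245.1567 MJ

1245.1567 MJ


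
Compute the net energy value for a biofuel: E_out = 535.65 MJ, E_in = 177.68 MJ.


NEV = E_out - E_in
= 535.65 - 177.68
= 357.9700 MJ

357.9700 MJ


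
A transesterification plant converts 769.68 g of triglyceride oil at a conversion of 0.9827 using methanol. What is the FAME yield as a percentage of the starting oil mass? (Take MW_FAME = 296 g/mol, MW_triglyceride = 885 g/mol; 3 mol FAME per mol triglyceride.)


m_FAME = oil * conv * (3 * 296 / 885) = oil * conv * (888/885)
= 769.68 * 0.9827 * 888 / 885
= 758.9285 g
Y = m_FAME / oil * 100 = conv * (888/885) * 100
= 0.9827 * 888 / 885 * 100
= 98.60%

98.60%


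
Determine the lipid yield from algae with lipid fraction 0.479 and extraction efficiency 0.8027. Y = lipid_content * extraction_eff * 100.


Y = lipid_content * extraction_eff * 100
= 0.479 * 0.8027 * 100
= 38.4493%

38.4493%


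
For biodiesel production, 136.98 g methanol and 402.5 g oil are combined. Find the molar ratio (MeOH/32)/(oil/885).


Molar ratio = n_MeOH / n_oil = (MeOH/32) / (oil/885) = (MeOH * 885) / (32 * oil)
= (136.98 * 885) / (32 * 402.5)
= 9.4121

9.4121


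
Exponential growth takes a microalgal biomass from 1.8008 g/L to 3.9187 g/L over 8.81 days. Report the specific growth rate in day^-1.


mu = ln(X2/X1) / dt
= ln(3.9187/1.8008) / 8.81
= 0.0883 per day

0.0883 per day


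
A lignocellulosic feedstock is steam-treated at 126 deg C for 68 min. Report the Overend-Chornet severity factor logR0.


logR0 = log10(t * exp((T - 100) / 14.75))
= log10(68 * exp((126 - 100) / 14.75))
= 2.5980

2.5980


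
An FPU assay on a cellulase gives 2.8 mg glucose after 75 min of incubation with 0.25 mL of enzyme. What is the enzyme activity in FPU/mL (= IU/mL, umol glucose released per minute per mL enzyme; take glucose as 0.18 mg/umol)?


Activity = glucose_mg / (0.18 mg/umol * V_mL * t_min)
= 2.8 / (0.18 * 0.25 * 75)
= 0.8296 FPU/mL

0.8296 FPU/mL


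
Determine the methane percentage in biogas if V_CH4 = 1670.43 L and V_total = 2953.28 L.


CH4% = V_CH4 / V_total * 100
= 1670.43 / 2953.28 * 100
= 56.5619%

56.5619%


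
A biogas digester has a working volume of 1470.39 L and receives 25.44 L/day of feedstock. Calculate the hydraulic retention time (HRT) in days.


HRT = V / Q
= 1470.39 / 25.44
= 57.7983 days

57.7983 days


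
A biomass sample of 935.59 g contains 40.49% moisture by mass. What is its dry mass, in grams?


Wd = Ww * (1 - MC/100)
= 935.59 * (1 - 40.49/100)
= 556.7696 g

556.7696 g


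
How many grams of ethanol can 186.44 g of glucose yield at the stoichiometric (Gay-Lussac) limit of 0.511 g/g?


Theoretical ethanol yield: m_EtOH = 0.511 * m_glucose
m_EtOH = 0.511 * 186.44 = 95.2708 g

95.2708 g


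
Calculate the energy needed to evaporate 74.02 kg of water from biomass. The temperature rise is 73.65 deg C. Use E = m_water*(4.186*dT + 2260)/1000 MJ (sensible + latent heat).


E = m_water * (4.186 * dT + 2260) / 1000
= 74.02 * (4.186 * 73.65 + 2260) / 1000
= 190.1055 MJ

190.1055 MJ


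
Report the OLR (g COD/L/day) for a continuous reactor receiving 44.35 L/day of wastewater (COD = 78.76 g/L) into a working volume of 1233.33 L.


OLR = Q * S / V
= 44.35 * 78.76 / 1233.33
= 2.8322 g/L/day

2.8322 g/L/day


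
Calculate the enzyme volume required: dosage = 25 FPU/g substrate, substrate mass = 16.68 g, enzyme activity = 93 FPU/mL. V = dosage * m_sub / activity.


V = dosage * m_sub / activity
V = 25 * 16.68 / 93
V = 4.4839 mL

4.4839 mL


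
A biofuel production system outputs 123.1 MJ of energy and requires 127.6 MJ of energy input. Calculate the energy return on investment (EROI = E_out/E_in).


EROI = E_out / E_in
= 123.1 / 127.6
= 0.9647

0.9647


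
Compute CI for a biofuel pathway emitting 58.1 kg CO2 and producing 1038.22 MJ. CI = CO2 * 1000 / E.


CI = CO2 * 1000 / E
= 58.1 * 1000 / 1038.22
= 55.9612 g CO2/MJ

55.9612 g CO2/MJ


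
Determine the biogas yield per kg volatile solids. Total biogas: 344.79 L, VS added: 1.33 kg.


Y = V / VS
= 344.79 / 1.33
= 259.2406 L/kg VS

259.2406 L/kg VS


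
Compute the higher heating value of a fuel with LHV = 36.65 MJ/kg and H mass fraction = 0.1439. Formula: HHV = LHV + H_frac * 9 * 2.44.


HHV = LHV + H_frac * 9 * 2.44
= 36.65 + 0.1439 * 9 * 2.44
= 39.8100 MJ/kg

39.8100 MJ/kg


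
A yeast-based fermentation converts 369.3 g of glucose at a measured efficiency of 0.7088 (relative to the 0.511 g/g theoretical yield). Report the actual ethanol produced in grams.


Actual ethanol: m = 0.511 * 369.3 * 0.7088
m = 133.7593 g

133.7593 g


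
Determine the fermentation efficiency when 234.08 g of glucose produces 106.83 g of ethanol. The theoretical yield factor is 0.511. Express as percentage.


Fermentation efficiency = (actual / (0.511 * glucose)) * 100
= (106.83 / (0.511 * 234.08)) * 100
= 89.3116%

89.3116%


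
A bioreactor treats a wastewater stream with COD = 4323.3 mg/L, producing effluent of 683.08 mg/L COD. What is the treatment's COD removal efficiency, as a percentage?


eta = (COD_in - COD_out) / COD_in * 100
= (4323.3 - 683.08) / 4323.3 * 100
= 84.2000%

84.2000%


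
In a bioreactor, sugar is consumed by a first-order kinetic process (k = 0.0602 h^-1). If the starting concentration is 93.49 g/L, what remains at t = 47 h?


S = S0 * exp(-k * t)
S = 93.49 * exp(-0.0602 * 47)
S = 5.5204 g/L

5.5204 g/L


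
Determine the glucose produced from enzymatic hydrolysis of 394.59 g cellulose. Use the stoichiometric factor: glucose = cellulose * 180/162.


glucose = cellulose * 180/162
= 394.59 * 180/162
= 438.4333 g

438.4333 g


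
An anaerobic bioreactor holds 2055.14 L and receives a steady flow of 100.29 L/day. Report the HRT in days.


HRT = V / Q
= 2055.14 / 100.29
= 20.4920 days

20.4920 days


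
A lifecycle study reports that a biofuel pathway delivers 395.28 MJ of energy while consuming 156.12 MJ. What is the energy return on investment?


EROI = E_out / E_in
= 395.28 / 156.12
= 2.5319

2.5319


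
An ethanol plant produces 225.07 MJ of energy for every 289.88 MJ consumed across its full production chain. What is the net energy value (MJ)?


NEV = E_out - E_in
= 225.07 - 289.88
= -64.8100 MJ

-64.8100 MJ


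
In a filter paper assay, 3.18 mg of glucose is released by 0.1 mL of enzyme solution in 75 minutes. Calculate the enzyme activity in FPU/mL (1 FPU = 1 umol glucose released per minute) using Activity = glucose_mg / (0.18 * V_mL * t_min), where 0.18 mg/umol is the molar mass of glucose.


Activity = glucose_mg / (0.18 mg/umol * V_mL * t_min)
= 3.18 / (0.18 * 0.1 * 75)
= 2.3556 FPU/mL

2.3556 FPU/mL


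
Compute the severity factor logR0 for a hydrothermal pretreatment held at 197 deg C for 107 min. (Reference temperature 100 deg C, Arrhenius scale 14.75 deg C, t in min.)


logR0 = log10(t * exp((T - 100) / 14.75))
= log10(107 * exp((197 - 100) / 14.75))
= 4.8854

4.8854


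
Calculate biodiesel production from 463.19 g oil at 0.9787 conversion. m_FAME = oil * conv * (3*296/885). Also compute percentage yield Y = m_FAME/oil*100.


m_FAME = oil * conv * (3 * 296 / 885) = oil * conv * (888/885)
= 463.19 * 0.9787 * 888 / 885
= 454.8607 g
Y = m_FAME / oil * 100 = conv * (888/885) * 100
= 0.9787 * 888 / 885 * 100
= 98.20%

454.8607 g FAME; Y = 98.20%


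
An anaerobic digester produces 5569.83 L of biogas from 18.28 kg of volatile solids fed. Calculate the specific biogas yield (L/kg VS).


Y = V / VS
= 5569.83 / 18.28
= 304.6953 L/kg VS

304.6953 L/kg VS


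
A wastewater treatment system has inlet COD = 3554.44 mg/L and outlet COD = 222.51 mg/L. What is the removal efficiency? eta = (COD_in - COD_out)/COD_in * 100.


eta = (COD_in - COD_out) / COD_in * 100
= (3554.44 - 222.51) / 3554.44 * 100
= 93.7399%

93.7399%


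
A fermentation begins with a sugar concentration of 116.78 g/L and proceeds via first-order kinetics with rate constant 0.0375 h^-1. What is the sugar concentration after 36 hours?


S = S0 * exp(-k * t)
S = 116.78 * exp(-0.0375 * 36)
S = 30.2741 g/L

30.2741 g/L


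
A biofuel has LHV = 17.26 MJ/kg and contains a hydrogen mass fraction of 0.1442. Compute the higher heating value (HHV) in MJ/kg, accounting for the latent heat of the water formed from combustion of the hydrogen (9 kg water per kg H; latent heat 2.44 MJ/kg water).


HHV = LHV + H_frac * 9 * 2.44
= 17.26 + 0.1442 * 9 * 2.44
= 20.4266 MJ/kg

20.4266 MJ/kg


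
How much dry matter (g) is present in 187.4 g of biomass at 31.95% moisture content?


Wd = Ww * (1 - MC/100)
= 187.4 * (1 - 31.95/100)
= 127.5257 g

127.5257 g


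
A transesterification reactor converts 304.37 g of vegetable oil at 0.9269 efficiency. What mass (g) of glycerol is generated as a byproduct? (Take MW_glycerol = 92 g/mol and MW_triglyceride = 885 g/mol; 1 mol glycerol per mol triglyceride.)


glycerol = oil * conv * (92/885)
= 304.37 * 0.9269 * 92 / 885
= 29.3278 g

29.3278 g


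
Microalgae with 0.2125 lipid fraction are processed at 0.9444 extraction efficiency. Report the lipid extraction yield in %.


Y = lipid_content * extraction_eff * 100
= 0.2125 * 0.9444 * 100
= 20.0685%

20.0685%


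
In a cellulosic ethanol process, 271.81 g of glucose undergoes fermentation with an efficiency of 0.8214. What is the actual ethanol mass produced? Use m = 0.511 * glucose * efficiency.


Actual ethanol: m = 0.511 * 271.81 * 0.8214
m = 114.0883 g

114.0883 g


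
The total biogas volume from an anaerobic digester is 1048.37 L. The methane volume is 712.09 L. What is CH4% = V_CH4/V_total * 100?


CH4% = V_CH4 / V_total * 100
= 712.09 / 1048.37 * 100
= 67.9235%

67.9235%


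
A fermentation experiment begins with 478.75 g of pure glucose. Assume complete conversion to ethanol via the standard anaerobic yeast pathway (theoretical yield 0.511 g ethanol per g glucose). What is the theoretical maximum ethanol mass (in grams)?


Theoretical ethanol yield: m_EtOH = 0.511 * m_glucose
m_EtOH = 0.511 * 478.75 = 244.6413 g

244.6413 g


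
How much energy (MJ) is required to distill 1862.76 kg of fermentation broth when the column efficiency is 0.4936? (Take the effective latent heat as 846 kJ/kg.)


E = m * 846 / (eta * 1000)
= 1862.76 * 846 / (0.4936 * 1000)
= 3192.6559 MJ

3192.6559 MJ


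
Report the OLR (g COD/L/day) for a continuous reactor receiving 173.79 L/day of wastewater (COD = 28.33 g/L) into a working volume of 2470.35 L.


OLR = Q * S / V
= 173.79 * 28.33 / 2470.35
= 1.9930 g/L/day

1.9930 g/L/day


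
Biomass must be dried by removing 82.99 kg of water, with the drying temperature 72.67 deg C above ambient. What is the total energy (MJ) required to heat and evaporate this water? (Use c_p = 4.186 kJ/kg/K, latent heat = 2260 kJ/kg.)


E = m_water * (4.186 * dT + 2260) / 1000
= 82.99 * (4.186 * 72.67 + 2260) / 1000
= 212.8027 MJ

212.8027 MJ


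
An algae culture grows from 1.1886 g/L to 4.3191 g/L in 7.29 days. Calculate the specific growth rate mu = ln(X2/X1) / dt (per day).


mu = ln(X2/X1) / dt
= ln(4.3191/1.1886) / 7.29
= 0.1770 per day

0.1770 per day


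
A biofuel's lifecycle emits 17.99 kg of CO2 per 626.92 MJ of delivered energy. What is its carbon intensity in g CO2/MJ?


CI = CO2 * 1000 / E
= 17.99 * 1000 / 626.92
= 28.6958 g CO2/MJ

28.6958 g CO2/MJ


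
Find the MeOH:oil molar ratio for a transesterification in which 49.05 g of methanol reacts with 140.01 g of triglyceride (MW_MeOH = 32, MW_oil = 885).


Molar ratio = n_MeOH / n_oil = (MeOH/32) / (oil/885) = (MeOH * 885) / (32 * oil)
= (49.05 * 885) / (32 * 140.01)
= 9.6889

9.6889


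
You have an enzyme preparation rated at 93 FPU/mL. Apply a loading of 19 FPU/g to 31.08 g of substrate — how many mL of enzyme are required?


V = dosage * m_sub / activity
V = 19 * 31.08 / 93
V = 6.3497 mL

6.3497 mL


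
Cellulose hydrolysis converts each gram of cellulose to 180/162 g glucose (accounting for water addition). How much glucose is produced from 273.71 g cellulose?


glucose = cellulose * 180/162
= 273.71 * 180/162
= 304.1222 g

304.1222 g


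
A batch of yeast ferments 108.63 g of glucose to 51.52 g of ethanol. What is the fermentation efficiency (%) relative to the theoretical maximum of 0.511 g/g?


Fermentation efficiency = (actual / (0.511 * glucose)) * 100
= (51.52 / (0.511 * 108.63)) * 100
= 92.8122%

92.8122%


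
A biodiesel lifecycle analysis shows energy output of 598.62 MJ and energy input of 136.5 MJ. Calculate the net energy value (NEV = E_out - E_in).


NEV = E_out - E_in
= 598.62 - 136.5
= 462.1200 MJ

462.1200 MJ


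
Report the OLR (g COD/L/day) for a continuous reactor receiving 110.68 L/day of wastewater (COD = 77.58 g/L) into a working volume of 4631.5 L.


OLR = Q * S / V
= 110.68 * 77.58 / 4631.5
= 1.8539 g/L/day

1.8539 g/L/day


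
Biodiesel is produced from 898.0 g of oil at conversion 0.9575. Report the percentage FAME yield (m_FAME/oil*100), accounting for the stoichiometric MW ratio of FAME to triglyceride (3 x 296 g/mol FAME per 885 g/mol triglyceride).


m_FAME = oil * conv * (3 * 296 / 885) = oil * conv * (888/885)
= 898.0 * 0.9575 * 888 / 885
= 862.7497 g
Y = m_FAME / oil * 100 = conv * (888/885) * 100
= 0.9575 * 888 / 885 * 100
= 96.07%

96.07%


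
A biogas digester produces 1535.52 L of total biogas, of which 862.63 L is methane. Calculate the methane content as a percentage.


CH4% = V_CH4 / V_total * 100
= 862.63 / 1535.52 * 100
= 56.1784%

56.1784%


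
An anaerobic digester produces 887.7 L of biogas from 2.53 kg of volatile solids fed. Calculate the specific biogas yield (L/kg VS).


Y = V / VS
= 887.7 / 2.53
= 350.8696 L/kg VS

350.8696 L/kg VS


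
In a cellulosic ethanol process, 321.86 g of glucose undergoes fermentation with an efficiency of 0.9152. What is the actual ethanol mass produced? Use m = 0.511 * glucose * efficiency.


Actual ethanol: m = 0.511 * 321.86 * 0.9152
m = 150.5234 g

150.5234 g


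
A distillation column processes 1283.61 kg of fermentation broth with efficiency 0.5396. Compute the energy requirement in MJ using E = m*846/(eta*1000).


E = m * 846 / (eta * 1000)
= 1283.61 * 846 / (0.5396 * 1000)
= 2012.4797 MJ

2012.4797 MJ


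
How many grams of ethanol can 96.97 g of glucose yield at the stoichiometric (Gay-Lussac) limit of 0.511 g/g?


Theoretical ethanol yield: m_EtOH = 0.511 * m_glucose
m_EtOH = 0.511 * 96.97 = 49.5517 g

49.5517 g


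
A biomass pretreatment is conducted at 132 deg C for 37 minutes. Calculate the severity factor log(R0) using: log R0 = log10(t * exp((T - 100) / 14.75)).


logR0 = log10(t * exp((T - 100) / 14.75))
= log10(37 * exp((132 - 100) / 14.75))
= 2.5104

2.5104


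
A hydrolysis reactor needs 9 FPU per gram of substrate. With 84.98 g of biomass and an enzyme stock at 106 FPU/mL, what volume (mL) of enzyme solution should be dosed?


V = dosage * m_sub / activity
V = 9 * 84.98 / 106
V = 7.2153 mL

7.2153 mL


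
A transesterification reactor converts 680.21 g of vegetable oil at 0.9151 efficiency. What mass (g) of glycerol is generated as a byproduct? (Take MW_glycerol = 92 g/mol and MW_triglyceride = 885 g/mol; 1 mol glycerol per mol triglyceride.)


glycerol = oil * conv * (92/885)
= 680.21 * 0.9151 * 92 / 885
= 64.7077 g

64.7077 g


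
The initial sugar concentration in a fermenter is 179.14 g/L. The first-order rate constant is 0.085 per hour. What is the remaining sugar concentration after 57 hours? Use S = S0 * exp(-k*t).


S = S0 * exp(-k * t)
S = 179.14 * exp(-0.085 * 57)
S = 1.4094 g/L

1.4094 g/L


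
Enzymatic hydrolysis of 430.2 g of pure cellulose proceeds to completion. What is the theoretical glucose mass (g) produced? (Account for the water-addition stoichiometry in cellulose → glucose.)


glucose = cellulose * 180/162
= 430.2 * 180/162
= 478.0000 g

478.0000 g


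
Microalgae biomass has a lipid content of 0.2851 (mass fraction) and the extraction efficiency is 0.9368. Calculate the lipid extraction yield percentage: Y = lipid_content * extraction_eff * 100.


Y = lipid_content * extraction_eff * 100
= 0.2851 * 0.9368 * 100
= 26.7082%

26.7082%


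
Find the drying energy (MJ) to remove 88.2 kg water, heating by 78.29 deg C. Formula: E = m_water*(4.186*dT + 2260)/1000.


E = m_water * (4.186 * dT + 2260) / 1000
= 88.2 * (4.186 * 78.29 + 2260) / 1000
= 228.2371 MJ

228.2371 MJ


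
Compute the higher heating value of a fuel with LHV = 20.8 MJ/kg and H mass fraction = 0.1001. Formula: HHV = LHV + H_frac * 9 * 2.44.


HHV = LHV + H_frac * 9 * 2.44
= 20.8 + 0.1001 * 9 * 2.44
= 22.9982 MJ/kg

22.9982 MJ/kg


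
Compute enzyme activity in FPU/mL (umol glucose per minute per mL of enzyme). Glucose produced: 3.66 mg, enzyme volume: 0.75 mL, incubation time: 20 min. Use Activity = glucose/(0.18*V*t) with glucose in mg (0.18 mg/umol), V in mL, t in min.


Activity = glucose_mg / (0.18 mg/umol * V_mL * t_min)
= 3.66 / (0.18 * 0.75 * 20)
= 1.3556 FPU/mL

1.3556 FPU/mL


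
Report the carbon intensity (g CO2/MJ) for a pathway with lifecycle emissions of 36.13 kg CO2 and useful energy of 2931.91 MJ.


CI = CO2 * 1000 / E
= 36.13 * 1000 / 2931.91
= 12.3230 g CO2/MJ

12.3230 g CO2/MJ


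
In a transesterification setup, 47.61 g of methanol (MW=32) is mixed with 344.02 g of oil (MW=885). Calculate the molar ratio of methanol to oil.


Molar ratio = n_MeOH / n_oil = (MeOH/32) / (oil/885) = (MeOH * 885) / (32 * oil)
= (47.61 * 885) / (32 * 344.02)
= 3.8274

3.8274


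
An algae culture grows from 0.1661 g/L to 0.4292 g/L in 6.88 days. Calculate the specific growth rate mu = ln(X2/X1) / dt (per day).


mu = ln(X2/X1) / dt
= ln(0.4292/0.1661) / 6.88
= 0.1380 per day

0.1380 per day


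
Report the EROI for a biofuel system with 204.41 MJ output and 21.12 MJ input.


EROI = E_out / E_in
= 204.41 / 21.12
= 9.6785

9.6785


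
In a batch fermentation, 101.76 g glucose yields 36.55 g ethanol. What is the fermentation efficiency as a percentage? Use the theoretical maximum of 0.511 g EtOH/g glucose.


Fermentation efficiency = (actual / (0.511 * glucose)) * 100
= (36.55 / (0.511 * 101.76)) * 100
= 70.2893%

70.2893%


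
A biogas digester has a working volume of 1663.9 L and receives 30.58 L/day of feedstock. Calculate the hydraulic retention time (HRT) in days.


HRT = V / Q
= 1663.9 / 30.58
= 54.4114 days

54.4114 days


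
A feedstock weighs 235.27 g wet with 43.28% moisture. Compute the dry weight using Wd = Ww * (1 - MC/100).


Wd = Ww * (1 - MC/100)
= 235.27 * (1 - 43.28/100)
= 133.4451 g

133.4451 g


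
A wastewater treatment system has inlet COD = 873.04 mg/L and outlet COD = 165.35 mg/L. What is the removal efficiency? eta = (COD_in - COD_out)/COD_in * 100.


eta = (COD_in - COD_out) / COD_in * 100
= (873.04 - 165.35) / 873.04 * 100
= 81.0604%

81.0604%


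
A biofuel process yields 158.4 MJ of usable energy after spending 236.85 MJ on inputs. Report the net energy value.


NEV = E_out - E_in
= 158.4 - 236.85
= -78.4500 MJ

-78.4500 MJ


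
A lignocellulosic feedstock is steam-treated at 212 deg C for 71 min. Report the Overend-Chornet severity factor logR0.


logR0 = log10(t * exp((T - 100) / 14.75))
= log10(71 * exp((212 - 100) / 14.75))
= 5.1490

5.1490


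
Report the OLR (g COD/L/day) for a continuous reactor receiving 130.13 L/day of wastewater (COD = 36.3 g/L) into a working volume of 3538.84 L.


OLR = Q * S / V
= 130.13 * 36.3 / 3538.84
= 1.3348 g/L/day

1.3348 g/L/day


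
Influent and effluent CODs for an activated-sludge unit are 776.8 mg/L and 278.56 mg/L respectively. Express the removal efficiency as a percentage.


eta = (COD_in - COD_out) / COD_in * 100
= (776.8 - 278.56) / 776.8 * 100
= 64.1401%

64.1401%


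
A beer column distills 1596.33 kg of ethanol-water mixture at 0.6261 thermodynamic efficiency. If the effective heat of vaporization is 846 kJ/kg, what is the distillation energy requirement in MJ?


E = m * 846 / (eta * 1000)
= 1596.33 * 846 / (0.6261 * 1000)
= 2156.9960 MJ

2156.9960 MJ


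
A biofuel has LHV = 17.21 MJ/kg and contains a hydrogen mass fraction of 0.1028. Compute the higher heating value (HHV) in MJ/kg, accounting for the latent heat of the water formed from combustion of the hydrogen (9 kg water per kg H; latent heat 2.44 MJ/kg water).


HHV = LHV + H_frac * 9 * 2.44
= 17.21 + 0.1028 * 9 * 2.44
= 19.4675 MJ/kg

19.4675 MJ/kg


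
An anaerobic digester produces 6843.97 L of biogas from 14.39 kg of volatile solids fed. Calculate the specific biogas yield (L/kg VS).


Y = V / VS
= 6843.97 / 14.39
= 475.6060 L/kg VS

475.6060 L/kg VS


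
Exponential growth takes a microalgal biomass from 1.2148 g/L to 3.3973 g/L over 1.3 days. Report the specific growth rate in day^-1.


mu = ln(X2/X1) / dt
= ln(3.3973/1.2148) / 1.3
= 0.7911 per day

0.7911 per day


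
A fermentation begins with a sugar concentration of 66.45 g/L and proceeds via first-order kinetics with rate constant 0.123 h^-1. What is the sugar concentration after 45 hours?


S = S0 * exp(-k * t)
S = 66.45 * exp(-0.123 * 45)
S = 0.2622 g/L

0.2622 g/L


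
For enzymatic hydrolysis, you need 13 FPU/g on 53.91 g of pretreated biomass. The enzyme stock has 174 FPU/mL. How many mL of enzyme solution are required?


V = dosage * m_sub / activity
V = 13 * 53.91 / 174
V = 4.0278 mL

4.0278 mL


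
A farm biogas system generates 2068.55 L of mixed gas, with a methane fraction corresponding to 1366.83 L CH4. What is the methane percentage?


CH4% = V_CH4 / V_total * 100
= 1366.83 / 2068.55 * 100
= 66.0767%

66.0767%


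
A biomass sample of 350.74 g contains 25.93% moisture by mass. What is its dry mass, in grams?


Wd = Ww * (1 - MC/100)
= 350.74 * (1 - 25.93/100)
= 259.7931 g

259.7931 g


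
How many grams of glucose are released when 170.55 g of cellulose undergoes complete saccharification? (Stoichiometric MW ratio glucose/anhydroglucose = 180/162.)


glucose = cellulose * 180/162
= 170.55 * 180/162
= 189.5000 g

189.5000 g


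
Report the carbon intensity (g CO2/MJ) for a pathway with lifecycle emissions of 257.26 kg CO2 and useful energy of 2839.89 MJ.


CI = CO2 * 1000 / E
= 257.26 * 1000 / 2839.89
= 90.5880 g CO2/MJ

90.5880 g CO2/MJ


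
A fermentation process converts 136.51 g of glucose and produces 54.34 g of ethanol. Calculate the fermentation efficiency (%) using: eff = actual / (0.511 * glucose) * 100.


Fermentation efficiency = (actual / (0.511 * glucose)) * 100
= (54.34 / (0.511 * 136.51)) * 100
= 77.8994%

77.8994%


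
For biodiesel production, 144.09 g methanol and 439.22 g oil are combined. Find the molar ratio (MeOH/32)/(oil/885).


Molar ratio = n_MeOH / n_oil = (MeOH/32) / (oil/885) = (MeOH * 885) / (32 * oil)
= (144.09 * 885) / (32 * 439.22)
= 9.0729

9.0729


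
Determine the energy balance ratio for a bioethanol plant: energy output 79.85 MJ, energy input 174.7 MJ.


EROI = E_out / E_in
= 79.85 / 174.7
= 0.4571

0.4571


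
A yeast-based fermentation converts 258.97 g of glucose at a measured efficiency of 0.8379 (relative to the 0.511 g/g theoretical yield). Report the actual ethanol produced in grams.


Actual ethanol: m = 0.511 * 258.97 * 0.8379
m = 110.8824 g

110.8824 g


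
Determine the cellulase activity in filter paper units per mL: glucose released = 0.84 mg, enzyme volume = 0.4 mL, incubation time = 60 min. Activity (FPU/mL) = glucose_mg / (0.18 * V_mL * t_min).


Activity = glucose_mg / (0.18 mg/umol * V_mL * t_min)
= 0.84 / (0.18 * 0.4 * 60)
= 0.1944 FPU/mL

0.1944 FPU/mL


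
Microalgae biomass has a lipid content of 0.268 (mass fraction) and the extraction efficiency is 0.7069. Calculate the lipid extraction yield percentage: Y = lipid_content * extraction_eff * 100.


Y = lipid_content * extraction_eff * 100
= 0.268 * 0.7069 * 100
= 18.9449%

18.9449%


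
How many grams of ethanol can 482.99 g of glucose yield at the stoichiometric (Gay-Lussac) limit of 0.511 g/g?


Theoretical ethanol yield: m_EtOH = 0.511 * m_glucose
m_EtOH = 0.511 * 482.99 = 246.8079 g

246.8079 g


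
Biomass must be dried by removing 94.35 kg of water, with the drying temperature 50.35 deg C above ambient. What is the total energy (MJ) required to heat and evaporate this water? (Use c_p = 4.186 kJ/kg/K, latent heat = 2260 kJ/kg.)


E = m_water * (4.186 * dT + 2260) / 1000
= 94.35 * (4.186 * 50.35 + 2260) / 1000
= 233.1167 MJ

233.1167 MJ


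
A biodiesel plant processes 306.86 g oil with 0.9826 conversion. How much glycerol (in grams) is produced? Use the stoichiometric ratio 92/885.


glycerol = oil * conv * (92/885)
= 306.86 * 0.9826 * 92 / 885
= 31.3445 g

31.3445 g


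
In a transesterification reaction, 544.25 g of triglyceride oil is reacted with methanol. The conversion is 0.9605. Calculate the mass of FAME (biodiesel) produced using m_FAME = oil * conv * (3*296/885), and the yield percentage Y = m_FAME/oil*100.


m_FAME = oil * conv * (3 * 296 / 885) = oil * conv * (888/885)
= 544.25 * 0.9605 * 888 / 885
= 524.5242 g
Y = m_FAME / oil * 100 = conv * (888/885) * 100
= 0.9605 * 888 / 885 * 100
= 96.38%

524.5242 g FAME; Y = 96.38%


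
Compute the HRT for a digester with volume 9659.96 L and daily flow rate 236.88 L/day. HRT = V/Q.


HRT = V / Q
= 9659.96 / 236.88
= 40.7800 days

40.7800 days


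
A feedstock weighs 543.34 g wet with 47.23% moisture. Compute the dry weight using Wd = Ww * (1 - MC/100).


Wd = Ww * (1 - MC/100)
= 543.34 * (1 - 47.23/100)
= 286.7205 g

286.7205 g


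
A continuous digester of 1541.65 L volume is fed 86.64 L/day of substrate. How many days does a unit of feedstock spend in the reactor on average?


HRT = V / Q
= 1541.65 / 86.64
= 17.7937 days

17.7937 days


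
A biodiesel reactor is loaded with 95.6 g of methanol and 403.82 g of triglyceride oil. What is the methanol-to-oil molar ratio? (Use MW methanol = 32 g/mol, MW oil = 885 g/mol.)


Molar ratio = n_MeOH / n_oil = (MeOH/32) / (oil/885) = (MeOH * 885) / (32 * oil)
= (95.6 * 885) / (32 * 403.82)
= 6.5473

6.5473


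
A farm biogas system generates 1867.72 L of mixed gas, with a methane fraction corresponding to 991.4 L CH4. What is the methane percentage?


CH4% = V_CH4 / V_total * 100
= 991.4 / 1867.72 * 100
= 53.0808%

53.0808%


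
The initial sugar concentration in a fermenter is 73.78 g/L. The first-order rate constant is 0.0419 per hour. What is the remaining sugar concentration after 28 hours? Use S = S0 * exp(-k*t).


S = S0 * exp(-k * t)
S = 73.78 * exp(-0.0419 * 28)
S = 22.8257 g/L

22.8257 g/L


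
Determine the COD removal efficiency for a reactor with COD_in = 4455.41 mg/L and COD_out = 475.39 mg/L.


eta = (COD_in - COD_out) / COD_in * 100
= (4455.41 - 475.39) / 4455.41 * 100
= 89.3301%

89.3301%


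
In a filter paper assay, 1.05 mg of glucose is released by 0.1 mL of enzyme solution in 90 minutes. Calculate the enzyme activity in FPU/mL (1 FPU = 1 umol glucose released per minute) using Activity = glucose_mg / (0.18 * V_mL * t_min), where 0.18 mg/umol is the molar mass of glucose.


Activity = glucose_mg / (0.18 mg/umol * V_mL * t_min)
= 1.05 / (0.18 * 0.1 * 90)
= 0.6481 FPU/mL

0.6481 FPU/mL


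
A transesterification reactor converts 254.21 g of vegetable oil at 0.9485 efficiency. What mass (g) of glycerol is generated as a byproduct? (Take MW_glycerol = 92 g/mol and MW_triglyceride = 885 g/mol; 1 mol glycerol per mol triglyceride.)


glycerol = oil * conv * (92/885)
= 254.21 * 0.9485 * 92 / 885
= 25.0654 g

25.0654 g


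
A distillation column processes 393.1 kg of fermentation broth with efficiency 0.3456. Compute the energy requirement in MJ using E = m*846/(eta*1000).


E = m * 846 / (eta * 1000)
= 393.1 * 846 / (0.3456 * 1000)
= 962.2760 MJ

962.2760 MJ


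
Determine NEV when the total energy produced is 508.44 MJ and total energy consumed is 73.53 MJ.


NEV = E_out - E_in
= 508.44 - 73.53
= 434.9100 MJ

434.9100 MJ


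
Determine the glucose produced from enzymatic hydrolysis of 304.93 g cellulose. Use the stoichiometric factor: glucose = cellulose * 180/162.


glucose = cellulose * 180/162
= 304.93 * 180/162
= 338.8111 g

338.8111 g


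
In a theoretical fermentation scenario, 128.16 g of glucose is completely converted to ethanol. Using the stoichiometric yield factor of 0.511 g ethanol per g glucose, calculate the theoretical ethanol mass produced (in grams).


Theoretical ethanol yield: m_EtOH = 0.511 * m_glucose
m_EtOH = 0.511 * 128.16 = 65.4898 g

65.4898 g


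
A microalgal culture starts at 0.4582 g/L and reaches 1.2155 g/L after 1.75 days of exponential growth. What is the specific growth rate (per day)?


mu = ln(X2/X1) / dt
= ln(1.2155/0.4582) / 1.75
= 0.5575 per day

0.5575 per day


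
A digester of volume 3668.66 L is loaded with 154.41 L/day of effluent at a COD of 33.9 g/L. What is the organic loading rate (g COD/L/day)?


OLR = Q * S / V
= 154.41 * 33.9 / 3668.66
= 1.4268 g/L/day

1.4268 g/L/day


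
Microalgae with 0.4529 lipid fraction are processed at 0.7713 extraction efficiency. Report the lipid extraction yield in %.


Y = lipid_content * extraction_eff * 100
= 0.4529 * 0.7713 * 100
= 34.9322%

34.9322%


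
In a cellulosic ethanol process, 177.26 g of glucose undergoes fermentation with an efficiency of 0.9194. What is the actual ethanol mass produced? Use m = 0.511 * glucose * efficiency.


Actual ethanol: m = 0.511 * 177.26 * 0.9194
m = 83.2791 g

83.2791 g


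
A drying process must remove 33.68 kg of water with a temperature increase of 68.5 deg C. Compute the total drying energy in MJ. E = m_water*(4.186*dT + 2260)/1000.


E = m_water * (4.186 * dT + 2260) / 1000
= 33.68 * (4.186 * 68.5 + 2260) / 1000
= 85.7742 MJ

85.7742 MJ


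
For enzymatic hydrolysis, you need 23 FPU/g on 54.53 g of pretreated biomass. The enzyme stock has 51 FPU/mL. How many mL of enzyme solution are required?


V = dosage * m_sub / activity
V = 23 * 54.53 / 51
V = 24.5920 mL

24.5920 mL


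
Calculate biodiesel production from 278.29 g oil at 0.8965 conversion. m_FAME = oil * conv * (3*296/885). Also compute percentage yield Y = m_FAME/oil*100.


m_FAME = oil * conv * (3 * 296 / 885) = oil * conv * (888/885)
= 278.29 * 0.8965 * 888 / 885
= 250.3327 g
Y = m_FAME / oil * 100 = conv * (888/885) * 100
= 0.8965 * 888 / 885 * 100
= 89.95%

250.3327 g FAME; Y = 89.95%


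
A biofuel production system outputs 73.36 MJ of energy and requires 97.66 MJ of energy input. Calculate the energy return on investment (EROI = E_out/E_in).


EROI = E_out / E_in
= 73.36 / 97.66
= 0.7512

0.7512


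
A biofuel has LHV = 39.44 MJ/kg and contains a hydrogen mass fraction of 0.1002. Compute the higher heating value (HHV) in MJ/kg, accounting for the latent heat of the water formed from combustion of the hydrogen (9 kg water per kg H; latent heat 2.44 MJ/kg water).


HHV = LHV + H_frac * 9 * 2.44
= 39.44 + 0.1002 * 9 * 2.44
= 41.6404 MJ/kg

41.6404 MJ/kg


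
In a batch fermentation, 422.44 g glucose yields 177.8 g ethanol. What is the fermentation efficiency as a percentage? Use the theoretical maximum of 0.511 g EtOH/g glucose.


Fermentation efficiency = (actual / (0.511 * glucose)) * 100
= (177.8 / (0.511 * 422.44)) * 100
= 82.3656%

82.3656%


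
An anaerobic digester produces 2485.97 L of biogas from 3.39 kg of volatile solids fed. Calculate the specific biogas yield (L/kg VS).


Y = V / VS
= 2485.97 / 3.39
= 733.3245 L/kg VS

733.3245 L/kg VS


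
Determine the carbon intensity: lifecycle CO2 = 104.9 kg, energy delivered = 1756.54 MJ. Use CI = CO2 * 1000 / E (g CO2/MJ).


CI = CO2 * 1000 / E
= 104.9 * 1000 / 1756.54
= 59.7197 g CO2/MJ

59.7197 g CO2/MJ


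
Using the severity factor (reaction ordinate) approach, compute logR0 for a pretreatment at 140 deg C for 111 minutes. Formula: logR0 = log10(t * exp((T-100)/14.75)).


logR0 = log10(t * exp((T - 100) / 14.75))
= log10(111 * exp((140 - 100) / 14.75))
= 3.2231

3.2231


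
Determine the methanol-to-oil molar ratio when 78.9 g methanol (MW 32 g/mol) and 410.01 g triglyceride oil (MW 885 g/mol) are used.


Molar ratio = n_MeOH / n_oil = (MeOH/32) / (oil/885) = (MeOH * 885) / (32 * oil)
= (78.9 * 885) / (32 * 410.01)
= 5.3220

5.3220


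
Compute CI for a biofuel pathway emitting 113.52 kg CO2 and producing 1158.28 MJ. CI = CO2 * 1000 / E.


CI = CO2 * 1000 / E
= 113.52 * 1000 / 1158.28
= 98.0074 g CO2/MJ

98.0074 g CO2/MJ


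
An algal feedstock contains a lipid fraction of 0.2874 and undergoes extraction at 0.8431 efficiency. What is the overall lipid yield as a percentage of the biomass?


Y = lipid_content * extraction_eff * 100
= 0.2874 * 0.8431 * 100
= 24.2307%

24.2307%


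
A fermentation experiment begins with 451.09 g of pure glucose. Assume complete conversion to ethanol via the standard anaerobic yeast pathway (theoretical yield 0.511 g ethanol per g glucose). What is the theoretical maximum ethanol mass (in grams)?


Theoretical ethanol yield: m_EtOH = 0.511 * m_glucose
m_EtOH = 0.511 * 451.09 = 230.5070 g

230.5070 g


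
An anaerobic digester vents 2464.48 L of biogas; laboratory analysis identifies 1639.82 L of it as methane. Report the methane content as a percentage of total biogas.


CH4% = V_CH4 / V_total * 100
= 1639.82 / 2464.48 * 100
= 66.5382%

66.5382%


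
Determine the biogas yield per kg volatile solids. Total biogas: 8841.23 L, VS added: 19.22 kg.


Y = V / VS
= 8841.23 / 19.22
= 460.0016 L/kg VS

460.0016 L/kg VS


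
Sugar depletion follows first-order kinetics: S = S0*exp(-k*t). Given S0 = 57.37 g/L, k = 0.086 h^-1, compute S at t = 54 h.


S = S0 * exp(-k * t)
S = 57.37 * exp(-0.086 * 54)
S = 0.5519 g/L

0.5519 g/L


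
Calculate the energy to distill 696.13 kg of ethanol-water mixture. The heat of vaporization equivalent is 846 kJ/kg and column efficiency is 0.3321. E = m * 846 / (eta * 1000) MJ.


E = m * 846 / (eta * 1000)
= 696.13 * 846 / (0.3321 * 1000)
= 1773.3393 MJ

1773.3393 MJ


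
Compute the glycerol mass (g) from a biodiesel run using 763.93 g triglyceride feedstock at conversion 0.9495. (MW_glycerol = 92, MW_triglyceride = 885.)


glycerol = oil * conv * (92/885)
= 763.93 * 0.9495 * 92 / 885
= 75.4038 g

75.4038 g


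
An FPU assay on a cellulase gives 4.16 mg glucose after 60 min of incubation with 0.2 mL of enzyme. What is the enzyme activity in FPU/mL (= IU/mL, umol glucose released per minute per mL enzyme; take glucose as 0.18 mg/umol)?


Activity = glucose_mg / (0.18 mg/umol * V_mL * t_min)
= 4.16 / (0.18 * 0.2 * 60)
= 1.9259 FPU/mL

1.9259 FPU/mL
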